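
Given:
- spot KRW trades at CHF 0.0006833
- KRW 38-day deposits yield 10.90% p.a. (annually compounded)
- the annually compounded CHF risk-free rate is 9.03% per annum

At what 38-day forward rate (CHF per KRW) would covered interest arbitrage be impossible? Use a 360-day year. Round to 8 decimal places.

0.00068207

T = 38/360 years.
CHF accumulates by (1 + 0.0903)^(38/360) = 1.0091673.
KRW accumulates by (1 + 0.1090)^(38/360) = 1.0109805.
CIP: F = S · (grow CHF)/(grow KRW) = 0.0006833 × 1.0091673/1.0109805 = 0.0006820745 CHF per KRW.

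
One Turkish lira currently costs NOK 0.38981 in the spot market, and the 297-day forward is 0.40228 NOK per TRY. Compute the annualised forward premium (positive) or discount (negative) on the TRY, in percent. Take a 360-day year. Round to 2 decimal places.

T = 297/360 years.
TRY trades forward at +3.19899% vs spot over the period.
×(1/T) gives 3.88% p.a.

+3.88%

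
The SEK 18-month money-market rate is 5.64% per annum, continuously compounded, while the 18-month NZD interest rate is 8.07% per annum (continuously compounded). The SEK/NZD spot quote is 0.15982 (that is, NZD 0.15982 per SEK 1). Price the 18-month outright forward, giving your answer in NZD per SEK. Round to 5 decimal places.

0.16575

T = 18/12 years.
Growth of 1 NZD over T: e^(0.0807×18/12) = 1.1286813.
SEK growth factor: e^(0.0564×18/12) = 1.0882817.
Forward (NZD per SEK) = 0.15982 × 1.1286813 / 1.0882817 = 0.1657529.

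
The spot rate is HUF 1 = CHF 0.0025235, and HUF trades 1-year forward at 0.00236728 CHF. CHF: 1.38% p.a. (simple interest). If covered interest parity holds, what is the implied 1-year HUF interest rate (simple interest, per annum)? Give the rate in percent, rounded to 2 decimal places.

8.07%

T = 1 year.
F/S = 0.00236728/0.0025235 = 0.9380939 = (growth of CHF) / (growth of HUF).
The CHF side grows by 1 + 0.0138×1 = 1.013800.
So the HUF growth factor = 1.080702.
r = (1.080702 − 1)/1 = 0.080702 → 8.07%.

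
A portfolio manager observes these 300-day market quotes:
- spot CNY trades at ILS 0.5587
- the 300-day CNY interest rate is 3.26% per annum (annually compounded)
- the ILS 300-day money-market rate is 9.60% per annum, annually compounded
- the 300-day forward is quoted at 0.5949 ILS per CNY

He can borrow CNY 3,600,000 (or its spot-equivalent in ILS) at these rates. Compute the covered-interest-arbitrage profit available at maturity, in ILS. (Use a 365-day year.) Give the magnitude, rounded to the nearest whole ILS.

T = 300/365 years.
Route A — deposit CNY, sell forward: 3,600,000 × 1.026717721 × 0.5949 = ILS 2,198,859.74.
Route B — convert at spot, deposit ILS: 3,600,000 × 0.5587 × 1.078253815 = ILS 2,168,713.46.
The quoted forward overvalues CNY, so borrow ILS, buy CNY at spot, deposit the CNY at 3.26%, and sell the proceeds forward at 0.5949.
Profit = 2,198,859.74 − 2,168,713.46 = ILS 30,146.

ILS 30,146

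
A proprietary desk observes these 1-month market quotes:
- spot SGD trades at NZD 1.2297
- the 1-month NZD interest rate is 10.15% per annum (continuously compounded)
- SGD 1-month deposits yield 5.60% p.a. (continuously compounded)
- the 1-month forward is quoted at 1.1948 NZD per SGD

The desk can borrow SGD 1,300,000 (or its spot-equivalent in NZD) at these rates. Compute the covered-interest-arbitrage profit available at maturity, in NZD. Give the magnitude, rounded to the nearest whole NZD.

T = 1/12 years.
Invest the SGD and cover forward: 1,300,000 × 1.004677573 × 1.1948 = NZD 1,560,505.39.
Convert at spot and invest in NZD: 1,300,000 × 1.2297 × 1.008494206 = NZD 1,612,188.92.
The quoted forward undervalues SGD, so borrow SGD, convert to NZD at spot, deposit the NZD at 10.15%, and buy SGD forward at 1.1948 to cover the loan.
Profit = 1,612,188.92 − 1,560,505.39 = NZD 51,684.

NZD 51,684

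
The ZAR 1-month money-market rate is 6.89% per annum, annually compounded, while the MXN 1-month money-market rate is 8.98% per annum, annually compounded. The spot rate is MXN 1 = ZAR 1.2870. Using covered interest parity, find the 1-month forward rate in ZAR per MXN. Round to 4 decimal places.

1.2849

T = 1/12 years.
ZAR growth factor: (1 + 0.0689)^(1/12) = 1.005568.
Growth of 1 MXN over T: (1 + 0.0898)^(1/12) = 1.0071919.
So F = 1.287 × 1.005568 / 1.0071919 = 1.284925 (ZAR/MXN).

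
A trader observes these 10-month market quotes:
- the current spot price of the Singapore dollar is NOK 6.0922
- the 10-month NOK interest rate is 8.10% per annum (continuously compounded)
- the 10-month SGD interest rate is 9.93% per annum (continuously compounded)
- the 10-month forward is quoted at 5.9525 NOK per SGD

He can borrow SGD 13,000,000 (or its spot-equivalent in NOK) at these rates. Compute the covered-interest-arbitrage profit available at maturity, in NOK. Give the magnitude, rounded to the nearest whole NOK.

NOK 670,755

T = 10/12 years.
Invest the SGD and cover forward: 13,000,000 × 1.086270207 × 5.9525 = NOK 84,058,304.29.
Convert at spot and invest in NOK: 13,000,000 × 6.0922 × 1.0698302596 = NOK 84,729,058.80.
The quoted forward undervalues SGD, so borrow SGD, convert to NOK at spot, deposit the NOK at 8.10%, and buy SGD forward at 5.9525 to cover the loan.
Profit = 84,729,058.80 − 84,058,304.29 = NOK 670,755.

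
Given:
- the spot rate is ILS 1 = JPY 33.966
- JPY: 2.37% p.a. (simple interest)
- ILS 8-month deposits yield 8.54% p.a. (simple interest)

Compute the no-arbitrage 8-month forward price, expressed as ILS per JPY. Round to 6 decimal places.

0.030633

T = 8/12 years.
JPY growth factor: 1 + 0.0237×8/12 = 1.015800.
ILS growth factor: 1 + 0.0854×8/12 = 1.0569333.
So F = 33.966 × 1.015800 / 1.0569333 = 32.64413 (JPY/ILS).
Invert for ILS per JPY: 1 / 32.64413 = 0.030633.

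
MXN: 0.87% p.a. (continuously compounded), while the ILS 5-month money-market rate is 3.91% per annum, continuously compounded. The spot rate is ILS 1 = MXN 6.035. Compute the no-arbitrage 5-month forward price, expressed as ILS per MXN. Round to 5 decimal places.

0.16781

T = 5/12 years.
MXN growth factor: e^(0.0087×5/12) = 1.0036316.
ILS growth factor: e^(0.0391×5/12) = 1.0164251.
CIP: F = S · (grow MXN)/(grow ILS) = 6.035 × 1.0036316/1.0164251 = 5.959039 MXN per ILS.
Invert for ILS per MXN: 1 / 5.959039 = 0.16781.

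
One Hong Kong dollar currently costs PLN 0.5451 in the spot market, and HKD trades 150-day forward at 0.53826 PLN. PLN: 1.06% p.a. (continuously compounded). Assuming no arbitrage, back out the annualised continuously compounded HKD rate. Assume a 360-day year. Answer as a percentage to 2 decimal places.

T = 150/360 years.
F/S = 0.53826/0.5451 = 0.9874518 = (growth of PLN) / (growth of HKD).
The PLN side grows by e^(0.0106×150/360) = 1.0044264.
That pins the HKD growth at 1.0171903.
Take logs: ln 1.0171903 / (150/360) = 0.040906, so 4.09%.

4.09%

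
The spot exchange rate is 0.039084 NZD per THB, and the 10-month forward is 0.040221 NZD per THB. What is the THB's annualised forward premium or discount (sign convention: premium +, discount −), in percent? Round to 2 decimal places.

+3.49%

T = 10/12 years.
THB trades forward at +2.90912% vs spot over the period.
Annualise by dividing by T: 0.0290912 / (10/12) = 0.034909 → 3.49%.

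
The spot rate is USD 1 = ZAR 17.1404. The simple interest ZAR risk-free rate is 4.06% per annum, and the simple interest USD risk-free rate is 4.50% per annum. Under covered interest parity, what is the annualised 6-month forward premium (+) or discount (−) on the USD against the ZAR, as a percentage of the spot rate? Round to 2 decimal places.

-0.43%

T = 6/12 years.
No-arbitrage forward: 17.1404 × 1.020300 / 1.022500 = 17.1035209 ZAR/USD.
Annualised premium = (F − S)/S × (1/T) = (17.1035209 − 17.1404)/17.1404 ÷ (6/12) = -0.43%.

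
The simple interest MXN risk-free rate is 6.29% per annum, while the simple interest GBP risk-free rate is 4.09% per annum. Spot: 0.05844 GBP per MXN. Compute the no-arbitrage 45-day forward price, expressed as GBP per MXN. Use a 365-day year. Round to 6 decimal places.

T = 45/365 years.
Growth of 1 GBP over T: 1 + 0.0409×45/365 = 1.0050425.
Growth of 1 MXN over T: 1 + 0.0629×45/365 = 1.0077548.
So F = 0.05844 × 1.0050425 / 1.0077548 = 0.05828271 (GBP/MXN).

0.058283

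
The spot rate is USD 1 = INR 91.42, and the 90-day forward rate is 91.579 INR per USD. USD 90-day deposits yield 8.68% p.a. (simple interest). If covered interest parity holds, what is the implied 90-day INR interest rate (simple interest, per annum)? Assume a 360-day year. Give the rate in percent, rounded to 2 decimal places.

T = 90/360 years.
By CIP, F/S equals the INR-to-USD growth ratio: 91.579/91.42 = 1.0017392.
The USD side grows by 1 + 0.0868×90/360 = 1.021700.
That pins the INR growth at 1.0234769.
r = (1.0234769 − 1)/(90/360) = 0.093908 → 9.39%.

9.39%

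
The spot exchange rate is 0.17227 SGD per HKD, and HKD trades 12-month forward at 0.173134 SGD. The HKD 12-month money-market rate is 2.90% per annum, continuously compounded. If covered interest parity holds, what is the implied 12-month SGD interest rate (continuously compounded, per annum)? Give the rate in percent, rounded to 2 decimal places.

T = 1 year.
By CIP, F/S equals the SGD-to-HKD growth ratio: 0.173134/0.17227 = 1.0050154.
HKD growth factor: e^(0.0290×1) = 1.0294246.
Hence g_SGD = 1.0345876.
r = ln(1.0345876)/1 = 0.034003 → 3.40%.

3.40%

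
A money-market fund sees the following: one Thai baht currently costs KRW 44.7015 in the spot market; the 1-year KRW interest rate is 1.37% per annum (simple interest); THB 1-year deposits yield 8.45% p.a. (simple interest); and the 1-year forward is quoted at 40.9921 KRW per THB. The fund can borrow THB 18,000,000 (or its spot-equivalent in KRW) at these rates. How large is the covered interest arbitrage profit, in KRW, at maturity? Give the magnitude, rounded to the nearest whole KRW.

T = 1 year.
Keep in THB, deliver into the forward: 18,000,000·1.084500·40.9921 = KRW 800,206,784.10.
Swap to KRW now, deposit: 18,000,000·44.7015·1.013700 = KRW 815,650,389.90.
The quoted forward undervalues THB, so borrow THB, convert to KRW at spot, deposit the KRW at 1.37%, and buy THB forward at 40.9921 to cover the loan.
The gap between the two covered legs is KRW 15,443,606.

KRW 15,443,606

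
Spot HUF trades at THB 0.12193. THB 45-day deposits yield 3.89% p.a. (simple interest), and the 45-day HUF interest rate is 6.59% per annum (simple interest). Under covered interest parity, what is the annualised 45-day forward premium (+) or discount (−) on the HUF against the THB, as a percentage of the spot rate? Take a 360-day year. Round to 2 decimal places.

-2.68%

T = 45/360 years.
CIP forward (THB per HUF) = 0.12193 × 1.0048625/1.0082375 = 0.12152185.
Annualised premium = (F − S)/S × (1/T) = (0.12152185 − 0.12193)/0.12193 ÷ (45/360) = -2.68%.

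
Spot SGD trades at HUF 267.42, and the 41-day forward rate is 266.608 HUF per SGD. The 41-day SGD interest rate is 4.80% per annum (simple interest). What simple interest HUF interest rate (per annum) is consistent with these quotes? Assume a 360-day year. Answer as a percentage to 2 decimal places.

T = 41/360 years.
CIP gives F = S · g_HUF/g_SGD, so g_HUF/g_SGD = 266.608/267.42 = 0.9969636.
SGD growth factor: 1 + 0.0480×41/360 = 1.0054667.
That pins the HUF growth at 1.0024137.
(1.0024137 − 1)/T = 0.021193, i.e. 2.12%.

2.12%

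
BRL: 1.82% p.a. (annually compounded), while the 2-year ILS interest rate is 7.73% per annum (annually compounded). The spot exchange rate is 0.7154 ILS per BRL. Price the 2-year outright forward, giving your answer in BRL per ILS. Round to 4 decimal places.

1.2487

T = 2 years.
Growth of 1 ILS over T: (1 + 0.0773)^2 = 1.1605753.
Growth of 1 BRL over T: (1 + 0.0182)^2 = 1.0367312.
Forward (ILS per BRL) = 0.7154 × 1.1605753 / 1.0367312 = 0.8008591.
Invert for BRL per ILS: 1 / 0.8008591 = 1.2487.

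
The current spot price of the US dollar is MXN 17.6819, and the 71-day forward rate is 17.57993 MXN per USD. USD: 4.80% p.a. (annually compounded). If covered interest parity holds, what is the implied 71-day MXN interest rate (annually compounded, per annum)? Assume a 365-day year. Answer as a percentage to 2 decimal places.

T = 71/365 years.
By CIP, F/S equals the MXN-to-USD growth ratio: 17.57993/17.6819 = 0.9942331.
The USD side grows by (1 + 0.0480)^(71/365) = 1.0091615.
So the MXN growth factor = 1.0033418.
r = 1.0033418^(365/71) − 1 = 0.017299 → 1.73%.

1.73%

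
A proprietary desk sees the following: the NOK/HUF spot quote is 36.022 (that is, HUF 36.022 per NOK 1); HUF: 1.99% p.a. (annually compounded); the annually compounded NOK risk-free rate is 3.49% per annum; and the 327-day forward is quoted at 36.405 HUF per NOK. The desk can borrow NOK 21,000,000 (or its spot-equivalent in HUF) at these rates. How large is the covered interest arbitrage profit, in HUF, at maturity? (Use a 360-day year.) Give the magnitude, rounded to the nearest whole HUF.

HUF 18,578,864

T = 327/360 years.
Keep in NOK, deliver into the forward: 21,000,000·1.03165075768·36.405 = HUF 788,702,162.50.
Swap to HUF now, deposit: 21,000,000·36.022·1.01805946483 = HUF 770,123,298.88.
The quoted forward overvalues NOK, so borrow HUF, buy NOK at spot, deposit the NOK at 3.49%, and sell the proceeds forward at 36.405.
Profit = 788,702,162.50 − 770,123,298.88 = HUF 18,578,864.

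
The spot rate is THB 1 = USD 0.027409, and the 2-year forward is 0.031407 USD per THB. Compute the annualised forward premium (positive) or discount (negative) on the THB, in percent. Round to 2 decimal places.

T = 2 years.
THB trades forward at +14.58645% vs spot over the period.
Annualise by dividing by T: 0.1458645 / 2 = 0.072932 → 7.29%.

+7.29%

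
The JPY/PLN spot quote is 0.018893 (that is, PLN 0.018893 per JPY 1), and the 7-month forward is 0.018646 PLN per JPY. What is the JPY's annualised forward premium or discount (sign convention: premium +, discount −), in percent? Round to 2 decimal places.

-2.24%

T = 7/12 years.
JPY trades forward at -1.30736% vs spot over the period.
×(1/T) gives -2.24% p.a.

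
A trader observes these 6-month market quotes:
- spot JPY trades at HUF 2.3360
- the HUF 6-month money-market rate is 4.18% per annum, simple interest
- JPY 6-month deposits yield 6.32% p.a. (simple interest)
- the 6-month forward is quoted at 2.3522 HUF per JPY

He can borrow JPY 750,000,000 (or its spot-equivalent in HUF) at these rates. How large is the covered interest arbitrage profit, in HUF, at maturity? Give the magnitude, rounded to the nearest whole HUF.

T = 6/12 years.
Route A — deposit JPY, sell forward: 750,000,000 × 1.031600 × 2.3522 = HUF 1,819,897,140.00.
Route B — convert at spot, deposit HUF: 750,000,000 × 2.3360 × 1.020900 = HUF 1,788,616,800.00.
The quoted forward overvalues JPY, so borrow HUF, buy JPY at spot, deposit the JPY at 6.32%, and sell the proceeds forward at 2.3522.
The gap between the two covered legs is HUF 31,280,340.

HUF 31,280,340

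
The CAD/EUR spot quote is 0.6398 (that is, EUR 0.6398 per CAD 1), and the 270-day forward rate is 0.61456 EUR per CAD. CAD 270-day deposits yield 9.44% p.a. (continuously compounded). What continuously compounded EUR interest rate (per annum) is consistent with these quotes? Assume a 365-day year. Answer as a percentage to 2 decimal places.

T = 270/365 years.
By CIP, F/S equals the EUR-to-CAD growth ratio: 0.61456/0.6398 = 0.9605502.
The CAD side grows by e^(0.0944×270/365) = 1.072326.
So the EUR growth factor = 1.030023.
r = ln(1.030023)/(270/365) = 0.039989 → 4.00%.

4.00%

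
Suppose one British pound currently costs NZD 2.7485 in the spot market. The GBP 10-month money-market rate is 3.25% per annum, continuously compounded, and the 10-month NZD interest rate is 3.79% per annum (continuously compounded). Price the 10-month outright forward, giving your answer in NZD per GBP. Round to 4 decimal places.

T = 10/12 years.
NZD growth factor: e^(0.0379×10/12) = 1.0320874.
Growth of 1 GBP over T: e^(0.0325×10/12) = 1.0274534.
Forward (NZD per GBP) = 2.7485 × 1.0320874 / 1.0274534 = 2.760896.

2.7609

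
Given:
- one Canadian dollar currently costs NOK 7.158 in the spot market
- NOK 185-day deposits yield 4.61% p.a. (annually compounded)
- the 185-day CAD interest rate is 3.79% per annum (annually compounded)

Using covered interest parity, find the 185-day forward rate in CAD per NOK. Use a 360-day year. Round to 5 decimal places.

T = 185/360 years.
NOK growth factor: (1 + 0.0461)^(185/360) = 1.0234307.
Growth of 1 CAD over T: (1 + 0.0379)^(185/360) = 1.0193003.
Forward (NOK per CAD) = 7.158 × 1.0234307 / 1.0193003 = 7.187006.
Invert for CAD per NOK: 1 / 7.187006 = 0.13914.

0.13914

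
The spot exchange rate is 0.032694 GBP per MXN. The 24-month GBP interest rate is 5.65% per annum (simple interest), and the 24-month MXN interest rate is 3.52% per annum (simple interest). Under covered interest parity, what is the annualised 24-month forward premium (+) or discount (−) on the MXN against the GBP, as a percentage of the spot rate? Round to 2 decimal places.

T = 2 years.
F = S · g_GBP/g_MXN = 0.032694 × 1.113000/1.070400 = 0.033995163.
Annualised premium = (F − S)/S × (1/T) = (0.033995163 − 0.032694)/0.032694 ÷ 2 = 1.99%.

+1.99%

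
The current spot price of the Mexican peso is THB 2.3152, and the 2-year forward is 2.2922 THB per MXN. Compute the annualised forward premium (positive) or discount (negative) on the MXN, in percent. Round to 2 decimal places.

T = 2 years.
MXN trades forward at -0.99343% vs spot over the period.
Annualise by dividing by T: -0.0099343 / 2 = -0.004967 → -0.50%.

-0.50%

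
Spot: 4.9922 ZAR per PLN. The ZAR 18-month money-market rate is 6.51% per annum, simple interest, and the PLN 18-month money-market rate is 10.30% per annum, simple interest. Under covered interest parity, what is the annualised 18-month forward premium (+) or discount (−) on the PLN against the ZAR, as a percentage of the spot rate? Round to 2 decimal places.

T = 18/12 years.
No-arbitrage forward: 4.9922 × 1.097650 / 1.154500 = 4.7463736 ZAR/PLN.
(F − S)/S ÷ T = (4.7463736 − 4.9922)/4.9922/(18/12) = -0.032828 → -3.28%.

-3.28%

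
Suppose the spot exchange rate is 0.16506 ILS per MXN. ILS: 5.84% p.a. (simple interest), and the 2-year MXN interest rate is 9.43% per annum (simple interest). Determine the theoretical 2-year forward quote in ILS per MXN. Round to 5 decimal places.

T = 2 years.
ILS accumulates by 1 + 0.0584×2 = 1.116800.
Growth of 1 MXN over T: 1 + 0.0943×2 = 1.188600.
So F = 0.16506 × 1.116800 / 1.188600 = 0.1550892 (ILS/MXN).

0.15509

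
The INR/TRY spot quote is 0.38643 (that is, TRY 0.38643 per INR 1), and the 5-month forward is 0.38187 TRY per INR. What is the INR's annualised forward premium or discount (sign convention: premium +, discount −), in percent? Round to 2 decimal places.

T = 5/12 years.
(F − S)/S = (0.38187 − 0.38643)/0.38643 = -0.0118003.
×(1/T) gives -2.83% p.a.

-2.83%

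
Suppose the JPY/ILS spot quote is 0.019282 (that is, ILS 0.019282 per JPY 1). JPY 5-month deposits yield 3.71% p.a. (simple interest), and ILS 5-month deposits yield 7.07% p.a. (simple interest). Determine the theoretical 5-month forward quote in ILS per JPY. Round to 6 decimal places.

0.019548

T = 5/12 years.
ILS growth factor: 1 + 0.0707×5/12 = 1.0294583.
JPY growth factor: 1 + 0.0371×5/12 = 1.0154583.
So F = 0.019282 × 1.0294583 / 1.0154583 = 0.01954784 (ILS/JPY).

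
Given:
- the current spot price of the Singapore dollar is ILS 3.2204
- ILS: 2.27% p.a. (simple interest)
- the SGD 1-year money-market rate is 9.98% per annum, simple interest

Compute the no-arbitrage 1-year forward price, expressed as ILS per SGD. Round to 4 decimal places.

2.9946

T = 1 year.
ILS accumulates by 1 + 0.0227×1 = 1.022700.
SGD accumulates by 1 + 0.0998×1 = 1.099800.
Forward (ILS per SGD) = 3.2204 × 1.022700 / 1.099800 = 2.994638.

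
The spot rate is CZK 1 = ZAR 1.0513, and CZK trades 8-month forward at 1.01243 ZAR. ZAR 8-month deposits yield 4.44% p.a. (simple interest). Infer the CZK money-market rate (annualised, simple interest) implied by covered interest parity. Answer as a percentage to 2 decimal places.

10.37%

T = 8/12 years.
By CIP, F/S equals the ZAR-to-CZK growth ratio: 1.01243/1.0513 = 0.9630267.
The ZAR side grows by 1 + 0.0444×8/12 = 1.029600.
So the CZK growth factor = 1.0691292.
(1.0691292 − 1)/T = 0.103694, i.e. 10.37%.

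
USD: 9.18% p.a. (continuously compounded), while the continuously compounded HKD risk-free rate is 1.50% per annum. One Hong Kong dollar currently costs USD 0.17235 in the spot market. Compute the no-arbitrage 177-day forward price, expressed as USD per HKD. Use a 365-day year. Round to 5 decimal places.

T = 177/365 years.
USD accumulates by e^(0.0918×177/365) = 1.0455224.
Growth of 1 HKD over T: e^(0.0150×177/365) = 1.0073005.
CIP: F = S · (grow USD)/(grow HKD) = 0.17235 × 1.0455224/1.0073005 = 0.1788898 USD per HKD.

0.17889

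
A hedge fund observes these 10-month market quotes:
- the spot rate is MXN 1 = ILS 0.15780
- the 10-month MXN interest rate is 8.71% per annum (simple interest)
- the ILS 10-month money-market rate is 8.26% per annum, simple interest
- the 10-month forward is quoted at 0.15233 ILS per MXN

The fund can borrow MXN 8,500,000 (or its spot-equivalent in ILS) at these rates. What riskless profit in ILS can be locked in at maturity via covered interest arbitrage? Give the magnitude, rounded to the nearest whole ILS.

T = 10/12 years.
Route A — deposit MXN, sell forward: 8,500,000 × 1.072583333 × 0.15233 = ILS 1,388,786.26.
Route B — convert at spot, deposit ILS: 8,500,000 × 0.15780 × 1.068833333 = ILS 1,433,626.15.
The quoted forward undervalues MXN, so borrow MXN, convert to ILS at spot, deposit the ILS at 8.26%, and buy MXN forward at 0.15233 to cover the loan.
Profit = 1,433,626.15 − 1,388,786.26 = ILS 44,840.

ILS 44,840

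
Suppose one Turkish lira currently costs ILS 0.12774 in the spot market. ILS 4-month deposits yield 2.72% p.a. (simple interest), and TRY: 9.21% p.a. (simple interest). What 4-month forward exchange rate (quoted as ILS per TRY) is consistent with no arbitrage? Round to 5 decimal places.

0.12506

T = 4/12 years.
ILS accumulates by 1 + 0.0272×4/12 = 1.0090667.
Growth of 1 TRY over T: 1 + 0.0921×4/12 = 1.030700.
CIP: F = S · (grow ILS)/(grow TRY) = 0.12774 × 1.0090667/1.030700 = 0.1250589 ILS per TRY.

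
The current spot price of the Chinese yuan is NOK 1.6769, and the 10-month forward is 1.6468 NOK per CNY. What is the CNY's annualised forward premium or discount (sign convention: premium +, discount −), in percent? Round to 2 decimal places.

T = 10/12 years.
Period premium: (1.6468 − 1.6769)/1.6769 = -0.0179498.
Annualise by dividing by T: -0.0179498 / (10/12) = -0.021540 → -2.15%.

-2.15%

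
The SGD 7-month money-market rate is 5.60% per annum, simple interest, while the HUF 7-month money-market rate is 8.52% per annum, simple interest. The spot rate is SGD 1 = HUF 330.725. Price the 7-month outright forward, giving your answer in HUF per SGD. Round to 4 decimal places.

336.1801

T = 7/12 years.
HUF accumulates by 1 + 0.0852×7/12 = 1.049700.
SGD accumulates by 1 + 0.0560×7/12 = 1.032666667.
Forward (HUF per SGD) = 330.725 × 1.049700 / 1.032666667 = 336.180148.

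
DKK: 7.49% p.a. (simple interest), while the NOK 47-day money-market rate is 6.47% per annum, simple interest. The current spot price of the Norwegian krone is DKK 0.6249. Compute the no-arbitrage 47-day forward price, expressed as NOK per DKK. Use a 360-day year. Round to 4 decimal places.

1.5981

T = 47/360 years.
DKK growth factor: 1 + 0.0749×47/360 = 1.0097786.
Growth of 1 NOK over T: 1 + 0.0647×47/360 = 1.0084469.
Forward (DKK per NOK) = 0.6249 × 1.0097786 / 1.0084469 = 0.6257252.
Quoted the other way: 1/0.6257252 = 1.5981 NOK per DKK.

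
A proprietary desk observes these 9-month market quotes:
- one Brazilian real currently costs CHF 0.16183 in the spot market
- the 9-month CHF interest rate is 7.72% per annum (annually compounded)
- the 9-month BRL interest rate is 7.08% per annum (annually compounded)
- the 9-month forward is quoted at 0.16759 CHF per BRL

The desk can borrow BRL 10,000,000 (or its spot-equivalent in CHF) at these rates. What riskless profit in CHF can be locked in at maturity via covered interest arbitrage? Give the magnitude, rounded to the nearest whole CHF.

CHF 53,002

T = 9/12 years.
Route A — deposit BRL, sell forward: 10,000,000 × 1.0526434 × 0.16759 = CHF 1,764,125.07.
Route B — convert at spot, deposit CHF: 10,000,000 × 0.16183 × 1.057358494 = CHF 1,711,123.25.
The quoted forward overvalues BRL, so borrow CHF, buy BRL at spot, deposit the BRL at 7.08%, and sell the proceeds forward at 0.16759.
Arbitrage profit = |1,764,125.07 − 1,711,123.25| = CHF 53,002.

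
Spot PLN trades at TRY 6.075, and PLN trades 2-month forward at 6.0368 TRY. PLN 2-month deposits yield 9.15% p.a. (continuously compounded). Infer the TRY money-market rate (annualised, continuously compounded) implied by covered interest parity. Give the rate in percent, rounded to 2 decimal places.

T = 2/12 years.
By CIP, F/S equals the TRY-to-PLN growth ratio: 6.0368/6.075 = 0.9937119.
The PLN side grows by e^(0.0915×2/12) = 1.0153669.
That pins the TRY growth at 1.0089822.
Take logs: ln 1.0089822 / (2/12) = 0.053653, so 5.37%.

5.37%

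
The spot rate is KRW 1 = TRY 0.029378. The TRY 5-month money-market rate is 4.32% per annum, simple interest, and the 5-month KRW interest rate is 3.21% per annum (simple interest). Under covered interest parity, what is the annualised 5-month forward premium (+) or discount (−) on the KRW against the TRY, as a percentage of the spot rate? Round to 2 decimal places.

+1.10%

T = 5/12 years.
CIP forward (TRY per KRW) = 0.029378 × 1.018000/1.013375 = 0.029512080.
Annualised premium = (F − S)/S × (1/T) = (0.029512080 − 0.029378)/0.029378 ÷ (5/12) = 1.10%.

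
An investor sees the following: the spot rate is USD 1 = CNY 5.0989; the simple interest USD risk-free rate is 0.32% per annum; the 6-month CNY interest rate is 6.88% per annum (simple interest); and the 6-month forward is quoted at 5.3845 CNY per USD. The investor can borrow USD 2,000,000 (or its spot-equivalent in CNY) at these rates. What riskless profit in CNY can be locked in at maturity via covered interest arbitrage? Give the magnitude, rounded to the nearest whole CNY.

CNY 237,626

T = 6/12 years.
Route A — deposit USD, sell forward: 2,000,000 × 1.001600 × 5.3845 = CNY 10,786,230.40.
Route B — convert at spot, deposit CNY: 2,000,000 × 5.0989 × 1.034400 = CNY 10,548,604.32.
The quoted forward overvalues USD, so borrow CNY, buy USD at spot, deposit the USD at 0.32%, and sell the proceeds forward at 5.3845.
The gap between the two covered legs is CNY 237,626.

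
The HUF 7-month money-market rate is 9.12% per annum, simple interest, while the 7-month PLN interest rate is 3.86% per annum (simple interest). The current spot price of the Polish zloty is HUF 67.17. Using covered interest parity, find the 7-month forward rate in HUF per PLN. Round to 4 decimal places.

69.1856

T = 7/12 years.
HUF accumulates by 1 + 0.0912×7/12 = 1.053200.
PLN accumulates by 1 + 0.0386×7/12 = 1.02251667.
So F = 67.17 × 1.053200 / 1.02251667 = 69.185614 (HUF/PLN).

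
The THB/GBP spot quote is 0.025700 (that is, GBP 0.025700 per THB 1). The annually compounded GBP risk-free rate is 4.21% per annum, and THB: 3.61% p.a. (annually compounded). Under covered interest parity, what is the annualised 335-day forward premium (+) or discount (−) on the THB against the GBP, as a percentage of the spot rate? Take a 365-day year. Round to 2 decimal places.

+0.58%

T = 335/365 years.
CIP forward (GBP per THB) = 0.0257 × 1.0385739/1.0330844 = 0.025836562.
(F − S)/S ÷ T = (0.025836562 − 0.0257)/0.0257/(335/365) = 0.005790 → 0.58%.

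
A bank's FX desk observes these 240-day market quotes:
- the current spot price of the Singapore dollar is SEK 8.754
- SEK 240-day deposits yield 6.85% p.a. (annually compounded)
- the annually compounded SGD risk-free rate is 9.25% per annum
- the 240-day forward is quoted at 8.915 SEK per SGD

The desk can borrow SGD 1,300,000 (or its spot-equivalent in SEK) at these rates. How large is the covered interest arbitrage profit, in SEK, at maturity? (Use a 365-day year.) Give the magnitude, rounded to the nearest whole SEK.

SEK 396,728

T = 240/365 years.
Keep in SGD, deliver into the forward: 1,300,000·1.0598963982·8.915 = SEK 12,283,669.31.
Swap to SEK now, deposit: 1,300,000·8.754·1.0445283614 = SEK 11,886,941.66.
The quoted forward overvalues SGD, so borrow SEK, buy SGD at spot, deposit the SGD at 9.25%, and sell the proceeds forward at 8.915.
Profit = 12,283,669.31 − 11,886,941.66 = SEK 396,728.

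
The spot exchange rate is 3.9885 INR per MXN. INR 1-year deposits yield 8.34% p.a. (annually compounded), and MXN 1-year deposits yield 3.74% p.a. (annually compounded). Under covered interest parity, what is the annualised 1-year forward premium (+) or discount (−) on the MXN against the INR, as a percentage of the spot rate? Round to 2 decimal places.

+4.43%

T = 1 year.
No-arbitrage forward: 3.9885 × 1.083400 / 1.037400 = 4.1653566 INR/MXN.
(F − S)/S ÷ T = (4.1653566 − 3.9885)/3.9885/1 = 0.044342 → 4.43%.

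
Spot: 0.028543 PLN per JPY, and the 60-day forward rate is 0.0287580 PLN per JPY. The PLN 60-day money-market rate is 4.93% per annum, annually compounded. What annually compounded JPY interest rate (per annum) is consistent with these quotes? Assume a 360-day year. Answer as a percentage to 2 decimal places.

0.31%

T = 60/360 years.
F/S = 0.028758/0.028543 = 1.0075325 = (growth of PLN) / (growth of JPY).
PLN growth factor: (1 + 0.0493)^(60/360) = 1.0080528.
That pins the JPY growth at 1.0005164.
Annualise: 1.0005164^(360/60) − 1 = 0.003102 = 0.31%.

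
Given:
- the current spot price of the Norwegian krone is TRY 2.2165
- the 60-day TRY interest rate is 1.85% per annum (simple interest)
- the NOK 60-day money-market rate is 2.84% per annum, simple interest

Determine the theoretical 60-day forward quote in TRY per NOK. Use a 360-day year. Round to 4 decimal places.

T = 60/360 years.
TRY accumulates by 1 + 0.0185×60/360 = 1.0030833.
Growth of 1 NOK over T: 1 + 0.0284×60/360 = 1.0047333.
So F = 2.2165 × 1.0030833 / 1.0047333 = 2.212860 (TRY/NOK).

2.2129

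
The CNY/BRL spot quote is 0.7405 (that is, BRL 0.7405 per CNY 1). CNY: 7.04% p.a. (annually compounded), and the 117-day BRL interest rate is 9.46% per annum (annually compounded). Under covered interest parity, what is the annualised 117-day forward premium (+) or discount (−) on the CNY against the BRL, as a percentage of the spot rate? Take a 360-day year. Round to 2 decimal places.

T = 117/360 years.
No-arbitrage forward: 0.7405 × 1.0298122 / 1.0223568 = 0.7459000 BRL/CNY.
Annualised premium = (F − S)/S × (1/T) = (0.7459000 − 0.7405)/0.7405 ÷ (117/360) = 2.24%.

+2.24%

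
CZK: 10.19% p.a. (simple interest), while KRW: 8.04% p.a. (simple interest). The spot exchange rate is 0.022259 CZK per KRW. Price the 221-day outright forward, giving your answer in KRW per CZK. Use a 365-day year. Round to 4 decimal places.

44.3748

T = 221/365 years.
CZK growth factor: 1 + 0.1019×221/365 = 1.06169836.
KRW growth factor: 1 + 0.0804×221/365 = 1.04868055.
CIP: F = S · (grow CZK)/(grow KRW) = 0.022259 × 1.06169836/1.04868055 = 0.022535312 CZK per KRW.
Quoted the other way: 1/0.022535312 = 44.3748 KRW per CZK.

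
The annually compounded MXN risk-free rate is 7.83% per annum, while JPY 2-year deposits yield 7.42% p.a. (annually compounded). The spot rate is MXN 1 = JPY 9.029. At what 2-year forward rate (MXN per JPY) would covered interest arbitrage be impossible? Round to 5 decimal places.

0.11160

T = 2 years.
JPY growth factor: (1 + 0.0742)^2 = 1.1539056.
MXN growth factor: (1 + 0.0783)^2 = 1.1627309.
So F = 9.029 × 1.1539056 / 1.1627309 = 8.960469 (JPY/MXN).
Quoted the other way: 1/8.960469 = 0.11160 MXN per JPY.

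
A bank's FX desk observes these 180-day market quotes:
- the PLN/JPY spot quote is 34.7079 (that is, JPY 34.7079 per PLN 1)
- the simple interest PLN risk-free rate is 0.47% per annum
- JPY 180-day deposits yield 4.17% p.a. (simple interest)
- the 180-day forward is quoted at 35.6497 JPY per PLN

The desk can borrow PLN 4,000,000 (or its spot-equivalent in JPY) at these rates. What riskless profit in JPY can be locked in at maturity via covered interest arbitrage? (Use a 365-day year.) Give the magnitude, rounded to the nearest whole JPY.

T = 180/365 years.
Route A — deposit PLN, sell forward: 4,000,000 × 1.00231780822 × 35.6497 = JPY 142,929,316.67.
Route B — convert at spot, deposit JPY: 4,000,000 × 34.7079 × 1.02056438356 = JPY 141,686,586.27.
The quoted forward overvalues PLN, so borrow JPY, buy PLN at spot, deposit the PLN at 0.47%, and sell the proceeds forward at 35.6497.
The gap between the two covered legs is JPY 1,242,730.

JPY 1,242,730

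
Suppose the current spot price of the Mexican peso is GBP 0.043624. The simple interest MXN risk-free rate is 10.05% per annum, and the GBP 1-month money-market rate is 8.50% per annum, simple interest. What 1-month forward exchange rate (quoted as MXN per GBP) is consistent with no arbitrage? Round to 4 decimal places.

T = 1/12 years.
GBP accumulates by 1 + 0.0850×1/12 = 1.00708333.
MXN growth factor: 1 + 0.1005×1/12 = 1.008375.
CIP: F = S · (grow GBP)/(grow MXN) = 0.043624 × 1.00708333/1.008375 = 0.043568120 GBP per MXN.
Quoted the other way: 1/0.043568120 = 22.9526 MXN per GBP.

22.9526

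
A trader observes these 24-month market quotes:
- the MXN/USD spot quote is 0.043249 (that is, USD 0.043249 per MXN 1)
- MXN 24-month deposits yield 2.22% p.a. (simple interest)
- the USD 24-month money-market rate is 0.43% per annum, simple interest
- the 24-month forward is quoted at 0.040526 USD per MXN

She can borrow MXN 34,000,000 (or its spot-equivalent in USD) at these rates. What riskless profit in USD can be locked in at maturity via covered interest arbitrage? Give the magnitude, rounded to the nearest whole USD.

USD 44,050

T = 2 years.
Route A — deposit MXN, sell forward: 34,000,000 × 1.044400 × 0.040526 = USD 1,439,062.05.
Route B — convert at spot, deposit USD: 34,000,000 × 0.043249 × 1.008600 = USD 1,483,112.01.
The quoted forward undervalues MXN, so borrow MXN, convert to USD at spot, deposit the USD at 0.43%, and buy MXN forward at 0.040526 to cover the loan.
The gap between the two covered legs is USD 44,050.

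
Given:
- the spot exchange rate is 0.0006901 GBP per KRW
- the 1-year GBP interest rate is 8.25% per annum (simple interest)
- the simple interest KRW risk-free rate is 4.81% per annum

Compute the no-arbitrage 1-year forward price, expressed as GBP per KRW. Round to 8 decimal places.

T = 1 year.
Growth of 1 GBP over T: 1 + 0.0825×1 = 1.082500.
Growth of 1 KRW over T: 1 + 0.0481×1 = 1.048100.
CIP: F = S · (grow GBP)/(grow KRW) = 0.0006901 × 1.082500/1.048100 = 0.0007127500 GBP per KRW.

0.00071275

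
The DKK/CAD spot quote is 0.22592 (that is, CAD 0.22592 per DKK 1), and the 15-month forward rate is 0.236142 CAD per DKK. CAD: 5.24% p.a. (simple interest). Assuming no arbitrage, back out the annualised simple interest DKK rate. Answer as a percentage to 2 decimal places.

T = 15/12 years.
CIP gives F = S · g_CAD/g_DKK, so g_CAD/g_DKK = 0.236142/0.22592 = 1.0452461.
The CAD side grows by 1 + 0.0524×15/12 = 1.065500.
So the DKK growth factor = 1.0193772.
r = (1.0193772 − 1)/(15/12) = 0.015502 → 1.55%.

1.55%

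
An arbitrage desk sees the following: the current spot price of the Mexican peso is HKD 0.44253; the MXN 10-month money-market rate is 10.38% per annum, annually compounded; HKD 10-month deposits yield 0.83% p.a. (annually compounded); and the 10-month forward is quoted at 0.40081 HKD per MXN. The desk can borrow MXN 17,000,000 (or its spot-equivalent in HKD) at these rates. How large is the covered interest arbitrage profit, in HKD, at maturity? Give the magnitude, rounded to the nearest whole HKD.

HKD 176,750

T = 10/12 years.
Route A — deposit MXN, sell forward: 17,000,000 × 1.085780384 × 0.40081 = HKD 7,398,257.81.
Route B — convert at spot, deposit HKD: 17,000,000 × 0.44253 × 1.006911898 = HKD 7,575,008.28.
The quoted forward undervalues MXN, so borrow MXN, convert to HKD at spot, deposit the HKD at 0.83%, and buy MXN forward at 0.40081 to cover the loan.
Profit = 7,575,008.28 − 7,398,257.81 = HKD 176,750.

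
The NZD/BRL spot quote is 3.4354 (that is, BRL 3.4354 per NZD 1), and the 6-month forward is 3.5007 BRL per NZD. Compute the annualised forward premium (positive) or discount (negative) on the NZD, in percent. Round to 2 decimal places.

+3.80%

T = 6/12 years.
(F − S)/S = (3.5007 − 3.4354)/3.4354 = 0.0190080.
×(1/T) gives 3.80% p.a.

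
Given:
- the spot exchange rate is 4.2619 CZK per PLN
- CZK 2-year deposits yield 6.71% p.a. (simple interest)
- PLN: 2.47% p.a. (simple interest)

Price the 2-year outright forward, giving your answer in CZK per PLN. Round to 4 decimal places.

T = 2 years.
CZK growth factor: 1 + 0.0671×2 = 1.134200.
PLN accumulates by 1 + 0.0247×2 = 1.049400.
So F = 4.2619 × 1.134200 / 1.049400 = 4.606296 (CZK/PLN).

4.6063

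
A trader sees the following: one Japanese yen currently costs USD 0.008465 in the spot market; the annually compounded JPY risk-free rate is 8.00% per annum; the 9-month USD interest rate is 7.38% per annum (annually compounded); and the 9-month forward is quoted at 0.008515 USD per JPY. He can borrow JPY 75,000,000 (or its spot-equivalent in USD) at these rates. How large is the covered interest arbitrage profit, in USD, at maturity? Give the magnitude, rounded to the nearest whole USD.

USD 6,871

T = 9/12 years.
Route A — deposit JPY, sell forward: 75,000,000 × 1.05941914 × 0.008515 = USD 676,571.55.
Route B — convert at spot, deposit USD: 75,000,000 × 0.008465 × 1.05485448 = USD 669,700.74.
The quoted forward overvalues JPY, so borrow USD, buy JPY at spot, deposit the JPY at 8.00%, and sell the proceeds forward at 0.008515.
Arbitrage profit = |676,571.55 − 669,700.74| = USD 6,871.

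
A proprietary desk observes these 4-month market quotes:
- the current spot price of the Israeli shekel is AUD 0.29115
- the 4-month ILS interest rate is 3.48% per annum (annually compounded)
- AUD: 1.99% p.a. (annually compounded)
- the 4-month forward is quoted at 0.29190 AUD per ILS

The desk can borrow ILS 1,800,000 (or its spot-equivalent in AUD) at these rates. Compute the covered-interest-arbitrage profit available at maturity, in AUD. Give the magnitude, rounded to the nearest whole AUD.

T = 4/12 years.
Route A — deposit ILS, sell forward: 1,800,000 × 1.01146798 × 0.29190 = AUD 531,445.51.
Route B — convert at spot, deposit AUD: 1,800,000 × 0.29115 × 1.00658981 = AUD 527,523.52.
The quoted forward overvalues ILS, so borrow AUD, buy ILS at spot, deposit the ILS at 3.48%, and sell the proceeds forward at 0.29190.
Profit = 531,445.51 − 527,523.52 = AUD 3,922.

AUD 3,922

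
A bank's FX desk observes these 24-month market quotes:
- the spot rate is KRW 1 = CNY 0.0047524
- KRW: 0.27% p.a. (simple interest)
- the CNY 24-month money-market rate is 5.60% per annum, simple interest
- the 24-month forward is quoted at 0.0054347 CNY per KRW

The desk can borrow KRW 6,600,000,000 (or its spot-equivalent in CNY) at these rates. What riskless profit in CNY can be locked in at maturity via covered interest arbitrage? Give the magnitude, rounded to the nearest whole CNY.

CNY 1,183,899

T = 2 years.
Route A — deposit KRW, sell forward: 6,600,000,000 × 1.005400 × 0.0054347 = CNY 36,062,712.71.
Route B — convert at spot, deposit CNY: 6,600,000,000 × 0.0047524 × 1.112000 = CNY 34,878,814.08.
The quoted forward overvalues KRW, so borrow CNY, buy KRW at spot, deposit the KRW at 0.27%, and sell the proceeds forward at 0.0054347.
Arbitrage profit = |36,062,712.71 − 34,878,814.08| = CNY 1,183,899.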